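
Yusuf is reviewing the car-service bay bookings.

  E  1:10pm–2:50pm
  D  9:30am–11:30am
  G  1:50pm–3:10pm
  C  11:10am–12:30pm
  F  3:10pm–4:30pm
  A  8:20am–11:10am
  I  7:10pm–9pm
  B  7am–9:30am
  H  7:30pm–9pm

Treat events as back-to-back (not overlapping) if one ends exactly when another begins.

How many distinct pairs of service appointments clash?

Sorted by start: B, A, D, C, E, G, F, I, H.
A starts before B ends → B and A overlap.
D starts exactly when B ends (back-to-back, no overlap), so nothing later overlaps B either.
D starts before A ends → A and D overlap.
C starts exactly when A ends (back-to-back, no overlap), so nothing later overlaps A either.
C starts before D ends → D and C overlap.
E starts after D ends, so nothing later overlaps D either.
E starts after C ends, so nothing later overlaps C either.
G starts before E ends → E and G overlap.
F starts after E ends, so nothing later overlaps E either.
F starts exactly when G ends (back-to-back, no overlap), so nothing later overlaps G either.
I starts after F ends, so nothing later overlaps F either.
H starts before I ends → I and H overlap.
Overlapping pairs: A & B, A & D, C & D, E & G, H & I — 5 in total.

5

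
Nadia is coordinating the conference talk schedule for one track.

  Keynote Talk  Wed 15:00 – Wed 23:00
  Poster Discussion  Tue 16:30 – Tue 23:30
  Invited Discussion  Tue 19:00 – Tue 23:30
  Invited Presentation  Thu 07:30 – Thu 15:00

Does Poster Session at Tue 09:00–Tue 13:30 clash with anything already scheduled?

Poster Discussion: starts Tue 16:30 at or after Poster Session ends Tue 13:30 → clear.
Invited Discussion: starts Tue 19:00 at or after Poster Session ends Tue 13:30 → clear.
Keynote Talk: starts Wed 15:00 at or after Poster Session ends Tue 13:30 → clear.
Invited Presentation: starts Thu 07:30 at or after Poster Session ends Tue 13:30 → clear.

No — it doesn't clash with anything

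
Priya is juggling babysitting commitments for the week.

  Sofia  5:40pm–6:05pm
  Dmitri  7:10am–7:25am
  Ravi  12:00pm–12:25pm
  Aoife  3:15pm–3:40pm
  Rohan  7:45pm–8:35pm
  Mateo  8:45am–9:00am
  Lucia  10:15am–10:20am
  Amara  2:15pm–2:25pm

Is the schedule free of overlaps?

Check each pair: they overlap iff neither finishes before the other starts.
Sorted by start: Dmitri, Mateo, Lucia, Ravi, Amara, Aoife, Sofia, Rohan.
Mateo starts after Dmitri ends, so Dmitri has no further overlaps.
Lucia starts after Mateo ends, so Mateo has no further overlaps.
Ravi starts after Lucia ends, so Lucia has no further overlaps.
Amara starts after Ravi ends, so Ravi has no further overlaps.
Aoife starts after Amara ends, so Amara has no further overlaps.
Sofia starts after Aoife ends, so Aoife has no further overlaps.
Rohan starts after Sofia ends.
Every pair is clear; the schedule has no overlaps.

Yes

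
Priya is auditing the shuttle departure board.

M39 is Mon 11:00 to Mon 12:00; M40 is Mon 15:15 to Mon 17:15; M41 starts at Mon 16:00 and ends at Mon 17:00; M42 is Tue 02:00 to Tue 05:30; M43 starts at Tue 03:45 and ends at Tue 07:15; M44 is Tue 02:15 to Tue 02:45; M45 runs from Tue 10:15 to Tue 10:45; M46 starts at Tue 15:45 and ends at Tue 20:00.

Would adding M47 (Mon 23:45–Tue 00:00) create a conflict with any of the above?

No — it doesn't clash with anything

M39: ends Mon 12:00 at or before M47 starts Mon 23:45 → clear.
M40: ends Mon 17:15 at or before M47 starts Mon 23:45 → clear.
M41: ends Mon 17:00 at or before M47 starts Mon 23:45 → clear.
M42: starts Tue 02:00 at or after M47 ends Tue 00:00 → clear.
M44: starts Tue 02:15 at or after M47 ends Tue 00:00 → clear.
M43: starts Tue 03:45 at or after M47 ends Tue 00:00 → clear.
M45: starts Tue 10:15 at or after M47 ends Tue 00:00 → clear.
M46: starts Tue 15:45 at or after M47 ends Tue 00:00 → clear.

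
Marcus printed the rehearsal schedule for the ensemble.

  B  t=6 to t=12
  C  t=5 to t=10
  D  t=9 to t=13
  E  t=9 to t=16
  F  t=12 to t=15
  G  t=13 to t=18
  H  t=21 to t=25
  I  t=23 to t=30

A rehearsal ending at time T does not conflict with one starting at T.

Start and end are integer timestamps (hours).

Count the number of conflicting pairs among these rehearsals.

11

Sorted by start: C, B, D, E, F, G, H, I.
B starts before C ends → C and B overlap.
D starts before C ends → C and D overlap.
E starts before C ends → C and E overlap.
F starts after C ends, so nothing later overlaps C either.
D starts before B ends → B and D overlap.
E starts before B ends → B and E overlap.
F starts exactly when B ends (back-to-back, no overlap), so nothing later overlaps B either.
E starts before D ends → D and E overlap.
F starts before D ends → D and F overlap.
G starts exactly when D ends (back-to-back, no overlap), so nothing later overlaps D either.
F starts before E ends → E and F overlap.
G starts before E ends → E and G overlap.
H starts after E ends, so nothing later overlaps E either.
G starts before F ends → F and G overlap.
H starts after F ends, so nothing later overlaps F either.
H starts after G ends, so nothing later overlaps G either.
I starts before H ends → H and I overlap.
Overlapping pairs: B & C, B & D, B & E, C & D, C & E, D & E, D & F, E & F, E & G, F & G, H & I — 11 in total.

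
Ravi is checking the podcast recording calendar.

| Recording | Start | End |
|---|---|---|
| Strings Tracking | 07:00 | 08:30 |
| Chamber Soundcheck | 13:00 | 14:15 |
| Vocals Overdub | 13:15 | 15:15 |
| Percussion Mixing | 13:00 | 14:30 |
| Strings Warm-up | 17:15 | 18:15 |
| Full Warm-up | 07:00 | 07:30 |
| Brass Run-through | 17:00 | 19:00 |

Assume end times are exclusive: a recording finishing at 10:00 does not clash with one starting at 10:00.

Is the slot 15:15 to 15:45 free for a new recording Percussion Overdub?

Full Warm-up: ends 07:30 at or before Percussion Overdub starts 15:15 → clear.
Strings Tracking: ends 08:30 at or before Percussion Overdub starts 15:15 → clear.
Chamber Soundcheck: ends 14:15 at or before Percussion Overdub starts 15:15 → clear.
Percussion Mixing: ends 14:30 at or before Percussion Overdub starts 15:15 → clear.
Vocals Overdub: ends 15:15 at or before Percussion Overdub starts 15:15 → clear.
Brass Run-through: starts 17:00 at or after Percussion Overdub ends 15:45 → clear.
Strings Warm-up: starts 17:15 at or after Percussion Overdub ends 15:45 → clear.

Yes — the slot is free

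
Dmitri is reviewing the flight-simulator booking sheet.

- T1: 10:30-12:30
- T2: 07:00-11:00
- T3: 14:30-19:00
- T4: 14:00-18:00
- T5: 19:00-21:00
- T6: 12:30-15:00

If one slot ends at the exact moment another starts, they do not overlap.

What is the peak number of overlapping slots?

3

Walk through starts and ends in time order (an end at T is processed before a start at T):
07:00 start T2 → 1
10:30 start T1 → 2
11:00 end T2 → 1
12:30 end T1 → 0
12:30 start T6 → 1
14:00 start T4 → 2
14:30 start T3 → 3
15:00 end T6 → 2
18:00 end T4 → 1
19:00 end T3 → 0
19:00 start T5 → 1
21:00 end T5 → 0
Peak is 3, at 14:30 (T3, T4, T6).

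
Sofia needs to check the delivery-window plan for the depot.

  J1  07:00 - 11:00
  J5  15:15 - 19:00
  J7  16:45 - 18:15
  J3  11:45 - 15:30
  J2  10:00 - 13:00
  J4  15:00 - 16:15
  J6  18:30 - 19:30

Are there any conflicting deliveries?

Sorted by start: J1, J2, J3, J4, J5, J7, J6.
J2 starts before J1 ends → J1 and J2 overlap.
That's a conflict, so the schedule is not conflict-free.

Yes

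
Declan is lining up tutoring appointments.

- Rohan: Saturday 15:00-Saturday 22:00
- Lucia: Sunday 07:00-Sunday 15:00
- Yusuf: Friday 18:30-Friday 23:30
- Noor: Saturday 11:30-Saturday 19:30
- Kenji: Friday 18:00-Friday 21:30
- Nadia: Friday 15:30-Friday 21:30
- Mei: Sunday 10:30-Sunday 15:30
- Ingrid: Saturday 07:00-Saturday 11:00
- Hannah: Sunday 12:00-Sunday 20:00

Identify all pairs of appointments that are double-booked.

Sorted by start: Nadia, Kenji, Yusuf, Ingrid, Noor, Rohan, Lucia, Mei, Hannah.
Kenji starts before Nadia ends → Nadia and Kenji overlap.
Yusuf starts before Nadia ends → Nadia and Yusuf overlap.
Ingrid starts after Nadia ends, so Nadia has no further overlaps.
Yusuf starts before Kenji ends → Kenji and Yusuf overlap.
Ingrid starts after Kenji ends, so Kenji has no further overlaps.
Ingrid starts after Yusuf ends, so Yusuf has no further overlaps.
Noor starts after Ingrid ends, so Ingrid has no further overlaps.
Rohan starts before Noor ends → Noor and Rohan overlap.
Lucia starts after Noor ends, so Noor has no further overlaps.
Lucia starts after Rohan ends, so Rohan has no further overlaps.
Mei starts before Lucia ends → Lucia and Mei overlap.
Hannah starts before Lucia ends → Lucia and Hannah overlap.
Hannah starts before Mei ends → Mei and Hannah overlap.

Hannah & Lucia, Hannah & Mei, Kenji & Nadia, Kenji & Yusuf, Lucia & Mei, Nadia & Yusuf, Noor & Rohan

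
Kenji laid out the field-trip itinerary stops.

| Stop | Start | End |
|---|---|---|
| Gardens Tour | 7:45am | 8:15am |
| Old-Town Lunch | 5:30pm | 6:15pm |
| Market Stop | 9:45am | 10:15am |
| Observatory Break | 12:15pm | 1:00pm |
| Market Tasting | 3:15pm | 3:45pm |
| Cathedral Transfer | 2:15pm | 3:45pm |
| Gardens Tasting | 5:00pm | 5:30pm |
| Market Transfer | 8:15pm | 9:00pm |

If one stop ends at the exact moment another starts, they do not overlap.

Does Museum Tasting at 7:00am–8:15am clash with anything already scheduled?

Yes — it overlaps Gardens Tour

Gardens Tour: starts 7:45am before Museum Tasting ends 8:15am, and ends 8:15am after Museum Tasting starts 7:00am → overlap.
Market Stop: starts 9:45am at or after Museum Tasting ends 8:15am → clear.
Observatory Break: starts 12:15pm at or after Museum Tasting ends 8:15am → clear.
Cathedral Transfer: starts 2:15pm at or after Museum Tasting ends 8:15am → clear.
Market Tasting: starts 3:15pm at or after Museum Tasting ends 8:15am → clear.
Gardens Tasting: starts 5:00pm at or after Museum Tasting ends 8:15am → clear.
Old-Town Lunch: starts 5:30pm at or after Museum Tasting ends 8:15am → clear.
Market Transfer: starts 8:15pm at or after Museum Tasting ends 8:15am → clear.
Museum Tasting overlaps Gardens Tour.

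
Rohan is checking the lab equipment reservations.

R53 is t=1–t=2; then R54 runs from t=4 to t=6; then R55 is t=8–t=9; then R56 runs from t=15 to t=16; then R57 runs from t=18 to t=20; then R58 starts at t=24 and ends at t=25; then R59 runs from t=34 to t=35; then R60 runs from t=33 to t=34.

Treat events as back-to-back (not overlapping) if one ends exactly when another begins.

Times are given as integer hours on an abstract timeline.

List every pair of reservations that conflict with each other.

none

Two intervals overlap when each starts before the other ends.
Sorted by start: R53, R54, R55, R56, R57, R58, R60, R59.
R54 starts after R53 ends; R53 is clear from here.
R55 starts after R54 ends; R54 is clear from here.
R56 starts after R55 ends; R55 is clear from here.
R57 starts after R56 ends; R56 is clear from here.
R58 starts after R57 ends; R57 is clear from here.
R60 starts after R58 ends; R58 is clear from here.
R59 starts exactly when R60 ends (back-to-back, no overlap).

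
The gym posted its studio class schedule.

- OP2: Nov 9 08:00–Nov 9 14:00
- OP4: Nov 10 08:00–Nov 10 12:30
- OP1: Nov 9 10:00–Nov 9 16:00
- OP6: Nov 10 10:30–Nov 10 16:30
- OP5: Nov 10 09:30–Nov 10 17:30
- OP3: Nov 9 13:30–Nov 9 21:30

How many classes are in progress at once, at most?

3

Sort all start/end points and keep a running count:
Nov 9 08:00 start OP2 → 1
Nov 9 10:00 start OP1 → 2
Nov 9 13:30 start OP3 → 3
Nov 9 14:00 end OP2 → 2
Nov 9 16:00 end OP1 → 1
Nov 9 21:30 end OP3 → 0
Nov 10 08:00 start OP4 → 1
Nov 10 09:30 start OP5 → 2
Nov 10 10:30 start OP6 → 3
Nov 10 12:30 end OP4 → 2
Nov 10 16:30 end OP6 → 1
Nov 10 17:30 end OP5 → 0
Peak is 3, at Nov 9 13:30 (OP1, OP2, OP3).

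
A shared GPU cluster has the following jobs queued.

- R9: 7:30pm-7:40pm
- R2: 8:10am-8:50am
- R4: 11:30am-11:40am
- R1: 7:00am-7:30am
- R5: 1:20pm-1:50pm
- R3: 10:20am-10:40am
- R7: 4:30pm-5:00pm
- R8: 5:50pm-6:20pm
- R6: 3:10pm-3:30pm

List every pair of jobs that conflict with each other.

Sorted by start: R1, R2, R3, R4, R5, R6, R7, R8, R9.
R2 starts after R1 ends, so nothing later overlaps R1 either.
R3 starts after R2 ends, so nothing later overlaps R2 either.
R4 starts after R3 ends, so nothing later overlaps R3 either.
R5 starts after R4 ends, so nothing later overlaps R4 either.
R6 starts after R5 ends, so nothing later overlaps R5 either.
R7 starts after R6 ends, so nothing later overlaps R6 either.
R8 starts after R7 ends, so nothing later overlaps R7 either.
R9 starts after R8 ends.

no overlapping pairs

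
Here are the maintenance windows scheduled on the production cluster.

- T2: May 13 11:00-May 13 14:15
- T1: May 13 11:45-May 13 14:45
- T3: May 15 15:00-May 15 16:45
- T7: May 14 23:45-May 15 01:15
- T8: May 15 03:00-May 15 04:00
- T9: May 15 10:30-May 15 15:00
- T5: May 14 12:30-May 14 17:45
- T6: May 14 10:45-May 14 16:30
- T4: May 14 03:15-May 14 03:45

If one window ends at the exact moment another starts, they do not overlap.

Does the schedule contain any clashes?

Yes

Sorted by start: T2, T1, T4, T6, T5, T7, T8, T9, T3.
T1 starts before T2 ends → T2 and T1 overlap.
That's a conflict, so the schedule is not conflict-free.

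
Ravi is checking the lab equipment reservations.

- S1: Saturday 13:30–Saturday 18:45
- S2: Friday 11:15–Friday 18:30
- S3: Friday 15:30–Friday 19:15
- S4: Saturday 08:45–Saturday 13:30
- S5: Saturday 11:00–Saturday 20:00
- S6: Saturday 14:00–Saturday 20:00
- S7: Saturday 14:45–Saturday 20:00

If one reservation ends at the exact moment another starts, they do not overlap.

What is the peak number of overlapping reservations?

Sort all start/end points and keep a running count:
Friday 11:15 start S2 → 1
Friday 15:30 start S3 → 2
Friday 18:30 end S2 → 1
Friday 19:15 end S3 → 0
Saturday 08:45 start S4 → 1
Saturday 11:00 start S5 → 2
Saturday 13:30 end S4 → 1
Saturday 13:30 start S1 → 2
Saturday 14:00 start S6 → 3
Saturday 14:45 start S7 → 4
Saturday 18:45 end S1 → 3
Saturday 20:00 end S5 → 2
Saturday 20:00 end S6 → 1
Saturday 20:00 end S7 → 0
Peak is 4, at Saturday 14:45 (S1, S5, S6, S7).

4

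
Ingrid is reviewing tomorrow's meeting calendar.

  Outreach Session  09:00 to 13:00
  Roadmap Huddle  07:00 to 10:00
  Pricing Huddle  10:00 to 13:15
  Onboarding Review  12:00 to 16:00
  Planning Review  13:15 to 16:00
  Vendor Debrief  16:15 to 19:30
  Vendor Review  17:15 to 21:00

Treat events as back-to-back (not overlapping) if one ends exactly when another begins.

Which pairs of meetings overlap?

Onboarding Review & Outreach Session, Onboarding Review & Planning Review, Onboarding Review & Pricing Huddle, Outreach Session & Pricing Huddle, Outreach Session & Roadmap Huddle, Vendor Debrief & Vendor Review

Sorted by start: Roadmap Huddle, Outreach Session, Pricing Huddle, Onboarding Review, Planning Review, Vendor Debrief, Vendor Review.
Outreach Session starts before Roadmap Huddle ends → Roadmap Huddle and Outreach Session overlap.
Pricing Huddle starts exactly when Roadmap Huddle ends (back-to-back, no overlap); Roadmap Huddle is clear from here.
Pricing Huddle starts before Outreach Session ends → Outreach Session and Pricing Huddle overlap.
Onboarding Review starts before Outreach Session ends → Outreach Session and Onboarding Review overlap.
Planning Review starts after Outreach Session ends; Outreach Session is clear from here.
Onboarding Review starts before Pricing Huddle ends → Pricing Huddle and Onboarding Review overlap.
Planning Review starts exactly when Pricing Huddle ends (back-to-back, no overlap); Pricing Huddle is clear from here.
Planning Review starts before Onboarding Review ends → Onboarding Review and Planning Review overlap.
Vendor Debrief starts after Onboarding Review ends; Onboarding Review is clear from here.
Vendor Debrief starts after Planning Review ends; Planning Review is clear from here.
Vendor Review starts before Vendor Debrief ends → Vendor Debrief and Vendor Review overlap.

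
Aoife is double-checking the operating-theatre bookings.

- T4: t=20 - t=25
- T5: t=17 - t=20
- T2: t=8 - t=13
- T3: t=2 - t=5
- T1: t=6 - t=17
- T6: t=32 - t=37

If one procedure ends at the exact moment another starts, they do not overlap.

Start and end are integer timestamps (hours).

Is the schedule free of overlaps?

Sorted by start: T3, T1, T2, T5, T4, T6.
T1 starts after T3 ends — done with T3.
T2 starts before T1 ends → T1 and T2 overlap.
That's a conflict, so the schedule is not conflict-free.

No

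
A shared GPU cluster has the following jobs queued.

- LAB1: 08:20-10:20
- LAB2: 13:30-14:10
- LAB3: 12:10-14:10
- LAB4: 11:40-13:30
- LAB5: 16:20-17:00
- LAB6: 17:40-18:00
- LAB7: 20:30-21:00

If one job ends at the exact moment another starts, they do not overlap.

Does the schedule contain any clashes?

Sorted by start: LAB1, LAB4, LAB3, LAB2, LAB5, LAB6, LAB7.
LAB4 starts after LAB1 ends, so nothing later overlaps LAB1 either.
LAB3 starts before LAB4 ends → LAB4 and LAB3 overlap.
That's a conflict, so the schedule is not conflict-free.

Yes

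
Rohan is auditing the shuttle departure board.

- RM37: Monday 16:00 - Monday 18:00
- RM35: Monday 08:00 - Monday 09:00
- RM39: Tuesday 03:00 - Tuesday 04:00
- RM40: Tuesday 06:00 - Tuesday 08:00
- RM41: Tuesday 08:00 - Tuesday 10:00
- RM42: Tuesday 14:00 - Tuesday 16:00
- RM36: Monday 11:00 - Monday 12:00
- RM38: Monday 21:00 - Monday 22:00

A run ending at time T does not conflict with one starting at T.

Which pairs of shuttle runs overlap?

Sorted by start: RM35, RM36, RM37, RM38, RM39, RM40, RM41, RM42.
RM36 starts after RM35 ends — done with RM35.
RM37 starts after RM36 ends — done with RM36.
RM38 starts after RM37 ends — done with RM37.
RM39 starts after RM38 ends — done with RM38.
RM40 starts after RM39 ends — done with RM39.
RM41 starts exactly when RM40 ends (back-to-back, no overlap) — done with RM40.
RM42 starts after RM41 ends.

no overlapping pairs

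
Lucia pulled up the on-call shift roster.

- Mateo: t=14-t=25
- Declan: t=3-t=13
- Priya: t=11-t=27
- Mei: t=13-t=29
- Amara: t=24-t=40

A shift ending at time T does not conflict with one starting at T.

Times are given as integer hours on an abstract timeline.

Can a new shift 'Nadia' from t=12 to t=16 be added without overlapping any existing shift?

Declan: starts t=3 before Nadia ends t=16, and ends t=13 after Nadia starts t=12 → overlap.
Priya: starts t=11 before Nadia ends t=16, and ends t=27 after Nadia starts t=12 → overlap.
Mei: starts t=13 before Nadia ends t=16, and ends t=29 after Nadia starts t=12 → overlap.
Mateo: starts t=14 before Nadia ends t=16, and ends t=25 after Nadia starts t=12 → overlap.
Amara: starts t=24 at or after Nadia ends t=16 → clear.
Nadia overlaps Mateo, Declan, Priya, Mei.

No — it overlaps Declan, Mateo, Mei, Priya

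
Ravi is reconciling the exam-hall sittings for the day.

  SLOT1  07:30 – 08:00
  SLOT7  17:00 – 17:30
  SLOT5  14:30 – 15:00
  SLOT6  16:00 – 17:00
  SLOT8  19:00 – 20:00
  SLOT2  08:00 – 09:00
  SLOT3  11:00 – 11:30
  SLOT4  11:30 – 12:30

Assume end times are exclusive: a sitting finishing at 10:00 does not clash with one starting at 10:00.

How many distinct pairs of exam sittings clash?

0

Sorted by start: SLOT1, SLOT2, SLOT3, SLOT4, SLOT5, SLOT6, SLOT7, SLOT8.
SLOT2 starts exactly when SLOT1 ends (back-to-back, no overlap), so SLOT1 has no further overlaps.
SLOT3 starts after SLOT2 ends, so SLOT2 has no further overlaps.
SLOT4 starts exactly when SLOT3 ends (back-to-back, no overlap), so SLOT3 has no further overlaps.
SLOT5 starts after SLOT4 ends, so SLOT4 has no further overlaps.
SLOT6 starts after SLOT5 ends, so SLOT5 has no further overlaps.
SLOT7 starts exactly when SLOT6 ends (back-to-back, no overlap), so SLOT6 has no further overlaps.
SLOT8 starts after SLOT7 ends.
No pair overlaps.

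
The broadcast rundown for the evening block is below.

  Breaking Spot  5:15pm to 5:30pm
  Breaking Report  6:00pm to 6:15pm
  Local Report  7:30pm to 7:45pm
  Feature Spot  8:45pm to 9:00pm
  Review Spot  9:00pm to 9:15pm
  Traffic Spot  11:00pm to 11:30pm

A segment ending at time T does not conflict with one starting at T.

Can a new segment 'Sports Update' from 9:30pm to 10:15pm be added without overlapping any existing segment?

Breaking Spot: ends 5:30pm at or before Sports Update starts 9:30pm → clear.
Breaking Report: ends 6:15pm at or before Sports Update starts 9:30pm → clear.
Local Report: ends 7:45pm at or before Sports Update starts 9:30pm → clear.
Feature Spot: ends 9:00pm at or before Sports Update starts 9:30pm → clear.
Review Spot: ends 9:15pm at or before Sports Update starts 9:30pm → clear.
Traffic Spot: starts 11:00pm at or after Sports Update ends 10:15pm → clear.

Yes — the slot is free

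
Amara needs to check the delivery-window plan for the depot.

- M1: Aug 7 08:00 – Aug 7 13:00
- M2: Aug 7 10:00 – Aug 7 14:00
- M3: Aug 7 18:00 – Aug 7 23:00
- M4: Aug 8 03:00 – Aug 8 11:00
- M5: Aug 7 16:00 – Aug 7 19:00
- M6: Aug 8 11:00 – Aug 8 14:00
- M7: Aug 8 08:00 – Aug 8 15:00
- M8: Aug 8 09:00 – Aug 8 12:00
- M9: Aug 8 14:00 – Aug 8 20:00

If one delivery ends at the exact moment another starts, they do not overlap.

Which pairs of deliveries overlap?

Check each pair: they overlap iff neither finishes before the other starts.
Sorted by start: M1, M2, M5, M3, M4, M7, M8, M6, M9.
M2 starts before M1 ends → M1 and M2 overlap.
M5 starts after M1 ends, so nothing later overlaps M1 either.
M5 starts after M2 ends, so nothing later overlaps M2 either.
M3 starts before M5 ends → M5 and M3 overlap.
M4 starts after M5 ends, so nothing later overlaps M5 either.
M4 starts after M3 ends, so nothing later overlaps M3 either.
M7 starts before M4 ends → M4 and M7 overlap.
M8 starts before M4 ends → M4 and M8 overlap.
M6 starts exactly when M4 ends (back-to-back, no overlap), so nothing later overlaps M4 either.
M8 starts before M7 ends → M7 and M8 overlap.
M6 starts before M7 ends → M7 and M6 overlap.
M9 starts before M7 ends → M7 and M9 overlap.
M6 starts before M8 ends → M8 and M6 overlap.
M9 starts after M8 ends.
M9 starts exactly when M6 ends (back-to-back, no overlap).

M1 & M2, M3 & M5, M4 & M7, M4 & M8, M6 & M7, M6 & M8, M7 & M8, M7 & M9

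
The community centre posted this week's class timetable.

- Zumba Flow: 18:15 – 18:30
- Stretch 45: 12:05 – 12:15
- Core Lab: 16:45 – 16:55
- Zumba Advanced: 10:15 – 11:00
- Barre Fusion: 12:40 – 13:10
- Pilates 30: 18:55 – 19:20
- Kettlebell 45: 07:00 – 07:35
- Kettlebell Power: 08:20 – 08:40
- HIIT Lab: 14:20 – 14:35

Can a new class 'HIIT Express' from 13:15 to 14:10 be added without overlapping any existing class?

Yes — the slot is free

Kettlebell 45: ends 07:35 at or before HIIT Express starts 13:15 → clear.
Kettlebell Power: ends 08:40 at or before HIIT Express starts 13:15 → clear.
Zumba Advanced: ends 11:00 at or before HIIT Express starts 13:15 → clear.
Stretch 45: ends 12:15 at or before HIIT Express starts 13:15 → clear.
Barre Fusion: ends 13:10 at or before HIIT Express starts 13:15 → clear.
HIIT Lab: starts 14:20 at or after HIIT Express ends 14:10 → clear.
Core Lab: starts 16:45 at or after HIIT Express ends 14:10 → clear.
Zumba Flow: starts 18:15 at or after HIIT Express ends 14:10 → clear.
Pilates 30: starts 18:55 at or after HIIT Express ends 14:10 → clear.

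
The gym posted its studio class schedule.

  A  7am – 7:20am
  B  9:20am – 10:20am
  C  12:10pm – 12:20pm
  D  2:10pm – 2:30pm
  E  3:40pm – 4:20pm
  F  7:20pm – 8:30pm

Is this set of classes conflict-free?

Yes

Sorted by start: A, B, C, D, E, F.
B starts after A ends, so nothing later overlaps A either.
C starts after B ends, so nothing later overlaps B either.
D starts after C ends, so nothing later overlaps C either.
E starts after D ends, so nothing later overlaps D either.
F starts after E ends.
Every pair is clear; the schedule has no overlaps.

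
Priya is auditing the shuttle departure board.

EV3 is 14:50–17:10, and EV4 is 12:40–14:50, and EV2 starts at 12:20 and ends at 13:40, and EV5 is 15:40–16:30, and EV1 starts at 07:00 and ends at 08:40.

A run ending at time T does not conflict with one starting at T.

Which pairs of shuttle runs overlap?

EV2 & EV4, EV3 & EV5

Check each pair: they overlap iff neither finishes before the other starts.
Sorted by start: EV1, EV2, EV4, EV3, EV5.
EV2 starts after EV1 ends, so nothing later overlaps EV1 either.
EV4 starts before EV2 ends → EV2 and EV4 overlap.
EV3 starts after EV2 ends, so nothing later overlaps EV2 either.
EV3 starts exactly when EV4 ends (back-to-back, no overlap), so nothing later overlaps EV4 either.
EV5 starts before EV3 ends → EV3 and EV5 overlap.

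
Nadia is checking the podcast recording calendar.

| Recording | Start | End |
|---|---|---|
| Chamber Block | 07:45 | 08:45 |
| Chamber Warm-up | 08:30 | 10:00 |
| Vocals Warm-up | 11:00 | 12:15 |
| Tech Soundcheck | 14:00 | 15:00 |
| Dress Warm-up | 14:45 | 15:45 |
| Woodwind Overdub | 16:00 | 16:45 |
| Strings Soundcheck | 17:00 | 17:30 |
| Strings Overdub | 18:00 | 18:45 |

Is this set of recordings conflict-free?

Two intervals overlap when each starts before the other ends.
Sorted by start: Chamber Block, Chamber Warm-up, Vocals Warm-up, Tech Soundcheck, Dress Warm-up, Woodwind Overdub, Strings Soundcheck, Strings Overdub.
Chamber Warm-up starts before Chamber Block ends → Chamber Block and Chamber Warm-up overlap.
That's a conflict, so the schedule is not conflict-free.

No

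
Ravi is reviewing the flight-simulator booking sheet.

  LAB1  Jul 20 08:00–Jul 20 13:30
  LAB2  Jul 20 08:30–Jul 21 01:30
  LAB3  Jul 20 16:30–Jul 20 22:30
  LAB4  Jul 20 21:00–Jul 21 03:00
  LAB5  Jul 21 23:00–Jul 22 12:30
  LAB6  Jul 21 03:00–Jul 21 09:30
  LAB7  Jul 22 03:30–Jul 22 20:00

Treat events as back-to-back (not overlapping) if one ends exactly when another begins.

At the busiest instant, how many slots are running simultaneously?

Sort all start/end points and keep a running count:
Jul 20 08:00 start LAB1 → 1
Jul 20 08:30 start LAB2 → 2
Jul 20 13:30 end LAB1 → 1
Jul 20 16:30 start LAB3 → 2
Jul 20 21:00 start LAB4 → 3
Jul 20 22:30 end LAB3 → 2
Jul 21 01:30 end LAB2 → 1
Jul 21 03:00 end LAB4 → 0
Jul 21 03:00 start LAB6 → 1
Jul 21 09:30 end LAB6 → 0
Jul 21 23:00 start LAB5 → 1
Jul 22 03:30 start LAB7 → 2
Jul 22 12:30 end LAB5 → 1
Jul 22 20:00 end LAB7 → 0
Peak is 3, at Jul 20 21:00 (LAB2, LAB3, LAB4).

3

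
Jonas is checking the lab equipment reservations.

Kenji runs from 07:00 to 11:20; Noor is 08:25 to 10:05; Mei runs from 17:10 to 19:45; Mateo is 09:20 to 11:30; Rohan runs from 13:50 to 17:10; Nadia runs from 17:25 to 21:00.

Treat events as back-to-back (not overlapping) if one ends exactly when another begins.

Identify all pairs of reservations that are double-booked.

Kenji & Mateo, Kenji & Noor, Mateo & Noor, Mei & Nadia

Sorted by start: Kenji, Noor, Mateo, Rohan, Mei, Nadia.
Noor starts before Kenji ends → Kenji and Noor overlap.
Mateo starts before Kenji ends → Kenji and Mateo overlap.
Rohan starts after Kenji ends — done with Kenji.
Mateo starts before Noor ends → Noor and Mateo overlap.
Rohan starts after Noor ends — done with Noor.
Rohan starts after Mateo ends — done with Mateo.
Mei starts exactly when Rohan ends (back-to-back, no overlap) — done with Rohan.
Nadia starts before Mei ends → Mei and Nadia overlap.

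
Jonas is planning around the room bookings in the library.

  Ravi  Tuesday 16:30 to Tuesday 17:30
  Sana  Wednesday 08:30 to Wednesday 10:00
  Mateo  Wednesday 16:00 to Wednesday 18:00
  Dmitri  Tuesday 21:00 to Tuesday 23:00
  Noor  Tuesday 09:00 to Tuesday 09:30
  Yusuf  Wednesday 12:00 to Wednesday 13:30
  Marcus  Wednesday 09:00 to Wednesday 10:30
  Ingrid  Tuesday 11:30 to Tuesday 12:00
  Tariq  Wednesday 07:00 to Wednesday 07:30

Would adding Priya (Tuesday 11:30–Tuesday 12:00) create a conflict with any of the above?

Noor: ends Tuesday 09:30 at or before Priya starts Tuesday 11:30 → clear.
Ingrid: starts Tuesday 11:30 before Priya ends Tuesday 12:00, and ends Tuesday 12:00 after Priya starts Tuesday 11:30 → overlap.
Ravi: starts Tuesday 16:30 at or after Priya ends Tuesday 12:00 → clear.
Dmitri: starts Tuesday 21:00 at or after Priya ends Tuesday 12:00 → clear.
Tariq: starts Wednesday 07:00 at or after Priya ends Tuesday 12:00 → clear.
Sana: starts Wednesday 08:30 at or after Priya ends Tuesday 12:00 → clear.
Marcus: starts Wednesday 09:00 at or after Priya ends Tuesday 12:00 → clear.
Yusuf: starts Wednesday 12:00 at or after Priya ends Tuesday 12:00 → clear.
Mateo: starts Wednesday 16:00 at or after Priya ends Tuesday 12:00 → clear.
Priya overlaps Ingrid.

Yes — it overlaps Ingrid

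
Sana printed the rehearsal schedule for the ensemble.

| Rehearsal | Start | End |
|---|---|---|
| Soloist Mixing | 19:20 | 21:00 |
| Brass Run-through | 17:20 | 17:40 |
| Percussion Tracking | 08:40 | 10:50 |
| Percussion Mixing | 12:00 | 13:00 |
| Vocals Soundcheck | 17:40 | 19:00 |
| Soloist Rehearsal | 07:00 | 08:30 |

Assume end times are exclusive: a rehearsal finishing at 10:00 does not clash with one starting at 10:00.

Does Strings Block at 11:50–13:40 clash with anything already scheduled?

Yes — it overlaps Percussion Mixing

Soloist Rehearsal: ends 08:30 at or before Strings Block starts 11:50 → clear.
Percussion Tracking: ends 10:50 at or before Strings Block starts 11:50 → clear.
Percussion Mixing: starts 12:00 before Strings Block ends 13:40, and ends 13:00 after Strings Block starts 11:50 → overlap.
Brass Run-through: starts 17:20 at or after Strings Block ends 13:40 → clear.
Vocals Soundcheck: starts 17:40 at or after Strings Block ends 13:40 → clear.
Soloist Mixing: starts 19:20 at or after Strings Block ends 13:40 → clear.
Strings Block overlaps Percussion Mixing.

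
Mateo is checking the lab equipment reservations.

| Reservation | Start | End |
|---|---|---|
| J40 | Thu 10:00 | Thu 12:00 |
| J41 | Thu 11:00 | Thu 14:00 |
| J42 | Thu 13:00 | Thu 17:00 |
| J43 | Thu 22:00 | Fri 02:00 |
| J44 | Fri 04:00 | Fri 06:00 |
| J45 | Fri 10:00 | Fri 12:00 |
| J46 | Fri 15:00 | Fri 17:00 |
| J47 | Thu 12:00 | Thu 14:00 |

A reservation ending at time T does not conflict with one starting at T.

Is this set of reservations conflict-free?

No

Sorted by start: J40, J41, J47, J42, J43, J44, J45, J46.
J41 starts before J40 ends → J40 and J41 overlap.
That's a conflict, so the schedule is not conflict-free.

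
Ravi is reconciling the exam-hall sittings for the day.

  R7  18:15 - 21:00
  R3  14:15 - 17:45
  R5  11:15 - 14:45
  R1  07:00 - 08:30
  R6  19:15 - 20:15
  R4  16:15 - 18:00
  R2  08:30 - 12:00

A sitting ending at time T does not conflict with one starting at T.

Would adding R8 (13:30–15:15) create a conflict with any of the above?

R1: ends 08:30 at or before R8 starts 13:30 → clear.
R2: ends 12:00 at or before R8 starts 13:30 → clear.
R5: starts 11:15 before R8 ends 15:15, and ends 14:45 after R8 starts 13:30 → overlap.
R3: starts 14:15 before R8 ends 15:15, and ends 17:45 after R8 starts 13:30 → overlap.
R4: starts 16:15 at or after R8 ends 15:15 → clear.
R7: starts 18:15 at or after R8 ends 15:15 → clear.
R6: starts 19:15 at or after R8 ends 15:15 → clear.
R8 overlaps R3, R5.

Yes — it overlaps R3, R5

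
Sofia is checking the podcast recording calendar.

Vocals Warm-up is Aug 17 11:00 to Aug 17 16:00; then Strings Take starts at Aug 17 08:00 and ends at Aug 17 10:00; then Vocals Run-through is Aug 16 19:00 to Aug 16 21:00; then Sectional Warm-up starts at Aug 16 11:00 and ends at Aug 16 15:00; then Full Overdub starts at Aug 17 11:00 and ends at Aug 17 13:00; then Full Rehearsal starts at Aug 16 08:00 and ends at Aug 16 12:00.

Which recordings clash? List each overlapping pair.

Full Overdub & Vocals Warm-up, Full Rehearsal & Sectional Warm-up

Sorted by start: Full Rehearsal, Sectional Warm-up, Vocals Run-through, Strings Take, Vocals Warm-up, Full Overdub.
Sectional Warm-up starts before Full Rehearsal ends → Full Rehearsal and Sectional Warm-up overlap.
Vocals Run-through starts after Full Rehearsal ends, so Full Rehearsal has no further overlaps.
Vocals Run-through starts after Sectional Warm-up ends, so Sectional Warm-up has no further overlaps.
Strings Take starts after Vocals Run-through ends, so Vocals Run-through has no further overlaps.
Vocals Warm-up starts after Strings Take ends, so Strings Take has no further overlaps.
Full Overdub starts before Vocals Warm-up ends → Vocals Warm-up and Full Overdub overlap.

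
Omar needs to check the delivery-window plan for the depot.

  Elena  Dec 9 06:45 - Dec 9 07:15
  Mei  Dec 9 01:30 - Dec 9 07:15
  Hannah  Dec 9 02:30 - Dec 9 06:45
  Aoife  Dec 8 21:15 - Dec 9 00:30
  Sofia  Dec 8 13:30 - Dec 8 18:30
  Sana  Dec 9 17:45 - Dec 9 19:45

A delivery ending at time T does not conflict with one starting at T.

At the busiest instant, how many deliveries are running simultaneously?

Sort all start/end points and keep a running count:
Dec 8 13:30 start Sofia → 1
Dec 8 18:30 end Sofia → 0
Dec 8 21:15 start Aoife → 1
Dec 9 00:30 end Aoife → 0
Dec 9 01:30 start Mei → 1
Dec 9 02:30 start Hannah → 2
Dec 9 06:45 end Hannah → 1
Dec 9 06:45 start Elena → 2
Dec 9 07:15 end Elena → 1
Dec 9 07:15 end Mei → 0
Dec 9 17:45 start Sana → 1
Dec 9 19:45 end Sana → 0
Peak is 2, at Dec 9 02:30 (Hannah, Mei).

2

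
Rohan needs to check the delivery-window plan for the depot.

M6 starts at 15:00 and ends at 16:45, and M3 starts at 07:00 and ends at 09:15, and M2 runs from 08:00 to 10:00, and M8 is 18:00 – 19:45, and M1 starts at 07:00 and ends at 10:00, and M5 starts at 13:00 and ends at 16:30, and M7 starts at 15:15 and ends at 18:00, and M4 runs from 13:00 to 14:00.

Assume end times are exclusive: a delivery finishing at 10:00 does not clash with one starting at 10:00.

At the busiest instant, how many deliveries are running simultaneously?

Sort all start/end points and keep a running count:
07:00 start M1 → 1
07:00 start M3 → 2
08:00 start M2 → 3
09:15 end M3 → 2
10:00 end M1 → 1
10:00 end M2 → 0
13:00 start M4 → 1
13:00 start M5 → 2
14:00 end M4 → 1
15:00 start M6 → 2
15:15 start M7 → 3
16:30 end M5 → 2
16:45 end M6 → 1
18:00 end M7 → 0
18:00 start M8 → 1
19:45 end M8 → 0
Peak is 3, at 08:00 (M1, M2, M3).

3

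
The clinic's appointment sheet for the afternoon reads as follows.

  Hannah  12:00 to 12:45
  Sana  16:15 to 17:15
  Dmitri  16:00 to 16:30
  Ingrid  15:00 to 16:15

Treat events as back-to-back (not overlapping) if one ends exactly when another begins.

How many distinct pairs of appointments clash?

2

Sorted by start: Hannah, Ingrid, Dmitri, Sana.
Ingrid starts after Hannah ends, so Hannah has no further overlaps.
Dmitri starts before Ingrid ends → Ingrid and Dmitri overlap.
Sana starts exactly when Ingrid ends (back-to-back, no overlap).
Sana starts before Dmitri ends → Dmitri and Sana overlap.
Overlapping pairs: Dmitri & Ingrid, Dmitri & Sana — 2 in total.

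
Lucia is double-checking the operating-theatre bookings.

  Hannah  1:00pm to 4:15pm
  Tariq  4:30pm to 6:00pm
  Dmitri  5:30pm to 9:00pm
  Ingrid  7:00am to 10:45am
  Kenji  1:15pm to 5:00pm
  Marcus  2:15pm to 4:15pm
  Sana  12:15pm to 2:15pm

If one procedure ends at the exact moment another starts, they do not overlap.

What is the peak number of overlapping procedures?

3

Sweep the timeline, counting +1 at each start and −1 at each end (ends before starts at a tie):
7:00am start Ingrid → 1
10:45am end Ingrid → 0
12:15pm start Sana → 1
1:00pm start Hannah → 2
1:15pm start Kenji → 3
2:15pm end Sana → 2
2:15pm start Marcus → 3
4:15pm end Hannah → 2
4:15pm end Marcus → 1
4:30pm start Tariq → 2
5:00pm end Kenji → 1
5:30pm start Dmitri → 2
6:00pm end Tariq → 1
9:00pm end Dmitri → 0
Peak is 3, at 1:15pm (Hannah, Kenji, Sana).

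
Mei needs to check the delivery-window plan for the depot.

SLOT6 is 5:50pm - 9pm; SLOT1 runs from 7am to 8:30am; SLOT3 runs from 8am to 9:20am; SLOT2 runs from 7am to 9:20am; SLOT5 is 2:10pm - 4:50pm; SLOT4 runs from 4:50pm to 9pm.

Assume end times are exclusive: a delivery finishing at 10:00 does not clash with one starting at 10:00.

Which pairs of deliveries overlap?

Sorted by start: SLOT1, SLOT2, SLOT3, SLOT5, SLOT4, SLOT6.
SLOT2 starts before SLOT1 ends → SLOT1 and SLOT2 overlap.
SLOT3 starts before SLOT1 ends → SLOT1 and SLOT3 overlap.
SLOT5 starts after SLOT1 ends, so nothing later overlaps SLOT1 either.
SLOT3 starts before SLOT2 ends → SLOT2 and SLOT3 overlap.
SLOT5 starts after SLOT2 ends, so nothing later overlaps SLOT2 either.
SLOT5 starts after SLOT3 ends, so nothing later overlaps SLOT3 either.
SLOT4 starts exactly when SLOT5 ends (back-to-back, no overlap), so nothing later overlaps SLOT5 either.
SLOT6 starts before SLOT4 ends → SLOT4 and SLOT6 overlap.

SLOT1 & SLOT2, SLOT1 & SLOT3, SLOT2 & SLOT3, SLOT4 & SLOT6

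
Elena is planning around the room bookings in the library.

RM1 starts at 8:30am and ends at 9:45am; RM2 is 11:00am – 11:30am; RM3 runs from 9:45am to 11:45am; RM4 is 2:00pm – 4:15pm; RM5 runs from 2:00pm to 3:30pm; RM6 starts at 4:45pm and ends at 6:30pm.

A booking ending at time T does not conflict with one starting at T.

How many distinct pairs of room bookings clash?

2

Two intervals overlap when each starts before the other ends.
Sorted by start: RM1, RM3, RM2, RM4, RM5, RM6.
RM3 starts exactly when RM1 ends (back-to-back, no overlap) — done with RM1.
RM2 starts before RM3 ends → RM3 and RM2 overlap.
RM4 starts after RM3 ends — done with RM3.
RM4 starts after RM2 ends — done with RM2.
RM5 starts before RM4 ends → RM4 and RM5 overlap.
RM6 starts after RM4 ends.
RM6 starts after RM5 ends.
Overlapping pairs: RM2 & RM3, RM4 & RM5 — 2 in total.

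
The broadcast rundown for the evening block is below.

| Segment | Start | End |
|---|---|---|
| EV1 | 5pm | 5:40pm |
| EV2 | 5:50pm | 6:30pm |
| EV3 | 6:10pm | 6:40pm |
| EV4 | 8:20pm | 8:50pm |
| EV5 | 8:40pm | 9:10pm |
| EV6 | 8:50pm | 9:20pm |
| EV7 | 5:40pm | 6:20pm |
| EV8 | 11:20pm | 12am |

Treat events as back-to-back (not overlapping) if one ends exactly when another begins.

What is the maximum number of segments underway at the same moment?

Sort all start/end points and keep a running count:
5pm start EV1 → 1
5:40pm end EV1 → 0
5:40pm start EV7 → 1
5:50pm start EV2 → 2
6:10pm start EV3 → 3
6:20pm end EV7 → 2
6:30pm end EV2 → 1
6:40pm end EV3 → 0
8:20pm start EV4 → 1
8:40pm start EV5 → 2
8:50pm end EV4 → 1
8:50pm start EV6 → 2
9:10pm end EV5 → 1
9:20pm end EV6 → 0
11:20pm start EV8 → 1
12am end EV8 → 0
Peak is 3, at 6:10pm (EV2, EV3, EV7).

3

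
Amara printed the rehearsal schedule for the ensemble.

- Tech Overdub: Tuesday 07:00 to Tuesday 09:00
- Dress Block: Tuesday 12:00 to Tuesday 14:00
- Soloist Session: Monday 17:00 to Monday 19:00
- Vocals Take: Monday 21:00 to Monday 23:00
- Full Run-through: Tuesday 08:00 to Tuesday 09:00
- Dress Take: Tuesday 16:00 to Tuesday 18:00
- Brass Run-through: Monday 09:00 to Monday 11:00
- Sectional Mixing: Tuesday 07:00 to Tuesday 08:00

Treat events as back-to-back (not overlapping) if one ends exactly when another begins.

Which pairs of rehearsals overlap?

Full Run-through & Tech Overdub, Sectional Mixing & Tech Overdub

Sorted by start: Brass Run-through, Soloist Session, Vocals Take, Tech Overdub, Sectional Mixing, Full Run-through, Dress Block, Dress Take.
Soloist Session starts after Brass Run-through ends; Brass Run-through is clear from here.
Vocals Take starts after Soloist Session ends; Soloist Session is clear from here.
Tech Overdub starts after Vocals Take ends; Vocals Take is clear from here.
Sectional Mixing starts before Tech Overdub ends → Tech Overdub and Sectional Mixing overlap.
Full Run-through starts before Tech Overdub ends → Tech Overdub and Full Run-through overlap.
Dress Block starts after Tech Overdub ends; Tech Overdub is clear from here.
Full Run-through starts exactly when Sectional Mixing ends (back-to-back, no overlap); Sectional Mixing is clear from here.
Dress Block starts after Full Run-through ends; Full Run-through is clear from here.
Dress Take starts after Dress Block ends.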